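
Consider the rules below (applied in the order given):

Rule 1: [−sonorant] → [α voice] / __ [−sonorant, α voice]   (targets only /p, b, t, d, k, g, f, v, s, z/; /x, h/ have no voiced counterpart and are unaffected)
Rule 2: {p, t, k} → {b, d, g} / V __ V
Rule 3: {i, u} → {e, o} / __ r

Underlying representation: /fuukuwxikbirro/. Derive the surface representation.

fuuguwxigberro

Rule 1 (regressive voicing assimilation): /k/ precedes the voiced obstruent /b/, so it voices to [g] by assimilation. /fuukuwxikbirro/ → fuukuwxigbirro.
Rule 2 (intervocalic voicing): /k/ is a voiceless stop between vowels /u/ and /u/, so it voices to [g]. /fuukuwxigbirro/ → fuuguwxigbirro.
Rule 3 (pre-rhotic lowering): /i/ is a high vowel immediately before /r/, so it lowers to [e]. /fuuguwxigbirro/ → fuuguwxigberro.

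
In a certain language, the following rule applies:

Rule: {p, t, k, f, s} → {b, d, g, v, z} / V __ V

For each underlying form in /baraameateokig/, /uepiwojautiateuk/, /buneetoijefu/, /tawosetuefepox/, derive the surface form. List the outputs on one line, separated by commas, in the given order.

baraameadeogig, uebiwojaudiadeuk, buneedoijevu, tawozeduevebox

/baraameateokig/: /t/ is a voiceless obstruent between vowels /a/ and /e/, so it voices to [d]. /k/ is a voiceless obstruent between vowels /o/ and /i/, so it voices to [g]. → [baraameadeogig].
/uepiwojautiateuk/: /p/ is a voiceless obstruent between vowels /e/ and /i/, so it voices to [b]. /t/ is a voiceless obstruent between vowels /u/ and /i/, so it voices to [d]. /t/ is a voiceless obstruent between vowels /a/ and /e/, so it voices to [d]. → [uebiwojaudiadeuk].
/buneetoijefu/: /t/ is a voiceless obstruent between vowels /e/ and /o/, so it voices to [d]. /f/ is a voiceless obstruent between vowels /e/ and /u/, so it voices to [v]. → [buneedoijevu].
/tawosetuefepox/: /s/ is a voiceless obstruent between vowels /o/ and /e/, so it voices to [z]. /t/ is a voiceless obstruent between vowels /e/ and /u/, so it voices to [d]. /f/ is a voiceless obstruent between vowels /e/ and /e/, so it voices to [v]. /p/ is a voiceless obstruent between vowels /e/ and /o/, so it voices to [b]. → [tawozeduevebox].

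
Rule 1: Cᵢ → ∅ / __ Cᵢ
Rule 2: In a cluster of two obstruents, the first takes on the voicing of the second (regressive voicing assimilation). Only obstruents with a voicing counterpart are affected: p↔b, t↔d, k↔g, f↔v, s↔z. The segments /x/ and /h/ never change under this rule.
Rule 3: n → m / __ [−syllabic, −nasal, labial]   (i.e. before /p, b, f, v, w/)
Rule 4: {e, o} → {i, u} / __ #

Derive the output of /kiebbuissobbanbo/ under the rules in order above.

Rule 1 (degemination): /bb/ is a geminate; the first /b/ deletes. /ss/ is a geminate; the first /s/ deletes. /bb/ is a geminate; the first /b/ deletes. /kiebbuissobbanbo/ → kiebuisobanbo.
Rule 2 (regressive voicing assimilation): no segment meets the environment; /kiebuisobanbo/ is unchanged.
Rule 3 (nasal place assimilation): /n/ precedes the labial consonant /b/, so it assimilates in place to [m]. /kiebuisobanbo/ → kiebuisobambo.
Rule 4 (final vowel raising): /o/ is a mid vowel in word-final position, so it raises to [u]. /kiebuisobambo/ → kiebuisobambu.

kiebuisobambu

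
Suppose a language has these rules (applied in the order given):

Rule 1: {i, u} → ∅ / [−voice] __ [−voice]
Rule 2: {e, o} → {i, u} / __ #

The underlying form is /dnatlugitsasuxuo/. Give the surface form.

Rule 1 (high vowel syncope): /u/ is a high vowel flanked by voiceless consonants /s/ and /x/, so it deletes. /dnatlugitsasuxuo/ → dnatlugitsasxuo.
Rule 2 (final vowel raising): /o/ is a mid vowel in word-final position, so it raises to [u]. /dnatlugitsasxuo/ → dnatlugitsasxuu.

dnatlugitsasxuu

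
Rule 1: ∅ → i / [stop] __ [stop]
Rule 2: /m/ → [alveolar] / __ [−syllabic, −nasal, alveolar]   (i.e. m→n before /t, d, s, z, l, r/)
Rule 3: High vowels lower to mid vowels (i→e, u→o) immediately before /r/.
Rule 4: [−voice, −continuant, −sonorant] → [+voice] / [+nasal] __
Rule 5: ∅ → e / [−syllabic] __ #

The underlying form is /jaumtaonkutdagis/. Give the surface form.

jaundaongutidagise

Rule 1 (stop-cluster i-epenthesis): /t/ and /d/ form a stop–stop cluster, so [i] is inserted between them. /jaumtaonkutdagis/ → jaumtaonkutidagis.
Rule 2 (nasal place assimilation): /m/ precedes the alveolar consonant /t/, so it assimilates in place to [n]. /jaumtaonkutidagis/ → jauntaonkutidagis.
Rule 3 (pre-rhotic lowering): no segment meets the environment; /jauntaonkutidagis/ is unchanged.
Rule 4 (post-nasal voicing): /t/ is a voiceless stop immediately after the nasal /n/, so it voices to [d]. /k/ is a voiceless stop immediately after the nasal /n/, so it voices to [g]. /jauntaonkutidagis/ → jaundaongutidagis.
Rule 5 (final e-epenthesis): the form ends in the consonant /s/, so [e] is inserted word-finally. /jaundaongutidagis/ → jaundaongutidagise.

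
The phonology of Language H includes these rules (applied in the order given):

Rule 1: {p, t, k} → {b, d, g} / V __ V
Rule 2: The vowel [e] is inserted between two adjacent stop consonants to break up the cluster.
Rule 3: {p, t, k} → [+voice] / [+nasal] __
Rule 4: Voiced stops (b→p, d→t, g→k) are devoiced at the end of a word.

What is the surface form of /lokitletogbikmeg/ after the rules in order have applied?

logitledogebikmek

Rule 1 (intervocalic voicing): /k/ is a voiceless stop between vowels /o/ and /i/, so it voices to [g]. /t/ is a voiceless stop between vowels /e/ and /o/, so it voices to [d]. /lokitletogbikmeg/ → logitledogbikmeg.
Rule 2 (stop-cluster e-epenthesis): /g/ and /b/ form a stop–stop cluster, so [e] is inserted between them. /logitledogbikmeg/ → logitledogebikmeg.
Rule 3 (post-nasal voicing): no segment meets the environment; /logitledogebikmeg/ is unchanged.
Rule 4 (final devoicing): /g/ is a voiced stop in word-final position, so it devoices to [k]. /logitledogebikmeg/ → logitledogebikmek.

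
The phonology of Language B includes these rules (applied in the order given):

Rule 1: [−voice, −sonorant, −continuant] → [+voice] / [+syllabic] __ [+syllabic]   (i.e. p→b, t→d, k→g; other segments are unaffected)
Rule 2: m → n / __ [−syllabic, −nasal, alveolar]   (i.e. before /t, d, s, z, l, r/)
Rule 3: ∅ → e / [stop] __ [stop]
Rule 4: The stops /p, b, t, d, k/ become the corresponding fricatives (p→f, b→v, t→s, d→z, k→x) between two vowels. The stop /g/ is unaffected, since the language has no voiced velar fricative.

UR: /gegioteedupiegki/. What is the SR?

gegiozeezuviegexi

Rule 1 (intervocalic voicing): /t/ is a voiceless stop between vowels /o/ and /e/, so it voices to [d]. /p/ is a voiceless stop between vowels /u/ and /i/, so it voices to [b]. /gegioteedupiegki/ → gegiodeedubiegki.
Rule 2 (nasal place assimilation): no segment meets the environment; /gegiodeedubiegki/ is unchanged.
Rule 3 (stop-cluster e-epenthesis): /g/ and /k/ form a stop–stop cluster, so [e] is inserted between them. /gegiodeedubiegki/ → gegiodeedubiegeki.
Rule 4 (intervocalic spirantization): /d/ is a stop between vowels /o/ and /e/, so it spirantizes to the fricative [z]. /d/ is a stop between vowels /e/ and /u/, so it spirantizes to the fricative [z]. /b/ is a stop between vowels /u/ and /i/, so it spirantizes to the fricative [v]. /k/ is a stop between vowels /e/ and /i/, so it spirantizes to the fricative [x]. /gegiodeedubiegeki/ → gegiozeezuviegexi.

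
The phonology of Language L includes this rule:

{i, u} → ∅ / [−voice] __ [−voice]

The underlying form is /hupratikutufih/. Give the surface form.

hpratktfh

/u/ is a high vowel flanked by voiceless consonants /h/ and /p/, so it deletes.
/i/ is a high vowel flanked by voiceless consonants /t/ and /k/, so it deletes.
/u/ is a high vowel flanked by voiceless consonants /k/ and /t/, so it deletes.
/u/ is a high vowel flanked by voiceless consonants /t/ and /f/, so it deletes.
/i/ is a high vowel flanked by voiceless consonants /f/ and /h/, so it deletes.
Surface form: [hpratktfh].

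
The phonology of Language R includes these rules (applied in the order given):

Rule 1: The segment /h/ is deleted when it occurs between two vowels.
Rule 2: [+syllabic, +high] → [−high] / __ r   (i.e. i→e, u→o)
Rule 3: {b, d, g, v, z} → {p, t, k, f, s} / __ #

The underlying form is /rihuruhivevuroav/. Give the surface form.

rioruivevoroaf

Rule 1 (intervocalic h-deletion): /h/ occurs between vowels /i/ and /u/, so it deletes. /h/ occurs between vowels /u/ and /i/, so it deletes. /rihuruhivevuroav/ → riuruivevuroav.
Rule 2 (pre-rhotic lowering): /u/ is a high vowel immediately before /r/, so it lowers to [o]. /u/ is a high vowel immediately before /r/, so it lowers to [o]. /riuruivevuroav/ → rioruivevoroav.
Rule 3 (final devoicing): /v/ is a voiced obstruent in word-final position, so it devoices to [f]. /rioruivevoroav/ → rioruivevoroaf.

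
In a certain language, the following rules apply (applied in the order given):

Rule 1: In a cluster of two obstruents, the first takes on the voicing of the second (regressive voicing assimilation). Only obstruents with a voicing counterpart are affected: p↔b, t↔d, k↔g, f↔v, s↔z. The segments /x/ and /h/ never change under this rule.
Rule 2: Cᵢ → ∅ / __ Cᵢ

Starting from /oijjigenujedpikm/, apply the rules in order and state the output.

oijigenujetpikm

Rule 1 (regressive voicing assimilation): /d/ precedes the voiceless obstruent /p/, so it devoices to [t] by assimilation. /oijjigenujedpikm/ → oijjigenujetpikm.
Rule 2 (degemination): /jj/ is a geminate; the first /j/ deletes. /oijjigenujetpikm/ → oijigenujetpikm.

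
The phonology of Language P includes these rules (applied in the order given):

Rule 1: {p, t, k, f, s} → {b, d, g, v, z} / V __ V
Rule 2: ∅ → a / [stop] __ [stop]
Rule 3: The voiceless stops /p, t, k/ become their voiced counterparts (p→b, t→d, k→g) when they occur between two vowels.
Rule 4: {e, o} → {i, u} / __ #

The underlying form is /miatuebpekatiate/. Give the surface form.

Rule 1 (intervocalic voicing): /t/ is a voiceless obstruent between vowels /a/ and /u/, so it voices to [d]. /k/ is a voiceless obstruent between vowels /e/ and /a/, so it voices to [g]. /t/ is a voiceless obstruent between vowels /a/ and /i/, so it voices to [d]. /t/ is a voiceless obstruent between vowels /a/ and /e/, so it voices to [d]. /miatuebpekatiate/ → miaduebpegadiade.
Rule 2 (stop-cluster a-epenthesis): /b/ and /p/ form a stop–stop cluster, so [a] is inserted between them. /miaduebpegadiade/ → miaduebapegadiade.
Rule 3 (intervocalic voicing): /p/ is a voiceless stop between vowels /a/ and /e/, so it voices to [b]. /miaduebapegadiade/ → miaduebabegadiade.
Rule 4 (final vowel raising): /e/ is a mid vowel in word-final position, so it raises to [i]. /miaduebabegadiade/ → miaduebabegadiadi.

miaduebabegadiadi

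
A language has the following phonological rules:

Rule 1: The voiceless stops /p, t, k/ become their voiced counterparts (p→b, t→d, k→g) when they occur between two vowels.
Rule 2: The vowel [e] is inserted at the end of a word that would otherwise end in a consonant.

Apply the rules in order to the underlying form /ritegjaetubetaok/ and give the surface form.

ridegjaedubedaoke

Rule 1 (intervocalic voicing): /t/ is a voiceless stop between vowels /i/ and /e/, so it voices to [d]. /t/ is a voiceless stop between vowels /e/ and /u/, so it voices to [d]. /t/ is a voiceless stop between vowels /e/ and /a/, so it voices to [d]. /ritegjaetubetaok/ → ridegjaedubedaok.
Rule 2 (final e-epenthesis): the form ends in the consonant /k/, so [e] is inserted word-finally. /ridegjaedubedaok/ → ridegjaedubedaoke.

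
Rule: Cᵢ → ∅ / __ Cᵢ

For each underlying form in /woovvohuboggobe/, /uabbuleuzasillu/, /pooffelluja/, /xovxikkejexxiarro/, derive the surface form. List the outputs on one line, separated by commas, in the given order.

woovohubogobe, uabuleuzasilu, poofeluja, xovxikejexiaro

/woovvohuboggobe/: /vv/ is a geminate; the first /v/ deletes. /gg/ is a geminate; the first /g/ deletes. → [woovohubogobe].
/uabbuleuzasillu/: /bb/ is a geminate; the first /b/ deletes. /ll/ is a geminate; the first /l/ deletes. → [uabuleuzasilu].
/pooffelluja/: /ff/ is a geminate; the first /f/ deletes. /ll/ is a geminate; the first /l/ deletes. → [poofeluja].
/xovxikkejexxiarro/: /kk/ is a geminate; the first /k/ deletes. /xx/ is a geminate; the first /x/ deletes. /rr/ is a geminate; the first /r/ deletes. → [xovxikejexiaro].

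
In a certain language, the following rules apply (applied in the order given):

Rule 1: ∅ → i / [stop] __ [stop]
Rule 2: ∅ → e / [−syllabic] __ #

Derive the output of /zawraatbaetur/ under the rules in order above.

Rule 1 (stop-cluster i-epenthesis): /t/ and /b/ form a stop–stop cluster, so [i] is inserted between them. /zawraatbaetur/ → zawraatibaetur.
Rule 2 (final e-epenthesis): the form ends in the consonant /r/, so [e] is inserted word-finally. /zawraatibaetur/ → zawraatibaeture.

zawraatibaeture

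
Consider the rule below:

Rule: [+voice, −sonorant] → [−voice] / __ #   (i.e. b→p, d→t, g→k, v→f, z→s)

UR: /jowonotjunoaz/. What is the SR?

/z/ is a voiced obstruent in word-final position, so it devoices to [s].
Surface form: [jowonotjunoas].

jowonotjunoas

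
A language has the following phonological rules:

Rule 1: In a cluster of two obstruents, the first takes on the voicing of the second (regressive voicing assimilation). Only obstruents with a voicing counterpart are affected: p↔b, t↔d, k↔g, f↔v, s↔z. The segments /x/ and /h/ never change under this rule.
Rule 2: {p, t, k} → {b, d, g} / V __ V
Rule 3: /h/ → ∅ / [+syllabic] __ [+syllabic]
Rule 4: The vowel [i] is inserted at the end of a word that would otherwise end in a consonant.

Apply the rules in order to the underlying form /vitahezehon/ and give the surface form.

Rule 1 (regressive voicing assimilation): no segment meets the environment; /vitahezehon/ is unchanged.
Rule 2 (intervocalic voicing): /t/ is a voiceless stop between vowels /i/ and /a/, so it voices to [d]. /vitahezehon/ → vidahezehon.
Rule 3 (intervocalic h-deletion): /h/ occurs between vowels /a/ and /e/, so it deletes. /h/ occurs between vowels /e/ and /o/, so it deletes. /vidahezehon/ → vidaezeon.
Rule 4 (final i-epenthesis): the form ends in the consonant /n/, so [i] is inserted word-finally. /vidaezeon/ → vidaezeoni.

vidaezeoni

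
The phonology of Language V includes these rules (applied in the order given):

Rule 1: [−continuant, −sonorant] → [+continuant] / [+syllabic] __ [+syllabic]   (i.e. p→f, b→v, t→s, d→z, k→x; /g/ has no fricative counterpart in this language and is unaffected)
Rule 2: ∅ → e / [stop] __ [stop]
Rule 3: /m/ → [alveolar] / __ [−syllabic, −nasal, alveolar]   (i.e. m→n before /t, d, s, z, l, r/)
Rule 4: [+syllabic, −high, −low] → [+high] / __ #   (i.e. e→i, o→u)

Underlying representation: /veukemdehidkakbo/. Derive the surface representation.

Rule 1 (intervocalic spirantization): /k/ is a stop between vowels /u/ and /e/, so it spirantizes to the fricative [x]. /veukemdehidkakbo/ → veuxemdehidkakbo.
Rule 2 (stop-cluster e-epenthesis): /d/ and /k/ form a stop–stop cluster, so [e] is inserted between them. /k/ and /b/ form a stop–stop cluster, so [e] is inserted between them. /veuxemdehidkakbo/ → veuxemdehidekakebo.
Rule 3 (nasal place assimilation): /m/ precedes the alveolar consonant /d/, so it assimilates in place to [n]. /veuxemdehidekakebo/ → veuxendehidekakebo.
Rule 4 (final vowel raising): /o/ is a mid vowel in word-final position, so it raises to [u]. /veuxendehidekakebo/ → veuxendehidekakebu.

veuxendehidekakebu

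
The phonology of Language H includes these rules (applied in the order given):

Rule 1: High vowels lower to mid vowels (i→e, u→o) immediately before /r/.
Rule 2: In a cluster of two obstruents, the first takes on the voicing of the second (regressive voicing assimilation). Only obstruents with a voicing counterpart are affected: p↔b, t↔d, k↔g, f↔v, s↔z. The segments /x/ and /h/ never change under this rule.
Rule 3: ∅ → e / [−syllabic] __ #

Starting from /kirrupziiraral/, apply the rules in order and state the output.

kerrubzierarale

Rule 1 (pre-rhotic lowering): /i/ is a high vowel immediately before /r/, so it lowers to [e]. /i/ is a high vowel immediately before /r/, so it lowers to [e]. /kirrupziiraral/ → kerrupzieraral.
Rule 2 (regressive voicing assimilation): /p/ precedes the voiced obstruent /z/, so it voices to [b] by assimilation. /kerrupzieraral/ → kerrubzieraral.
Rule 3 (final e-epenthesis): the form ends in the consonant /l/, so [e] is inserted word-finally. /kerrubzieraral/ → kerrubzierarale.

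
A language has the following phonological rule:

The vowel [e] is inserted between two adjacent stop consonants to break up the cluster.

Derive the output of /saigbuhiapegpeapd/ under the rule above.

/g/ and /b/ form a stop–stop cluster, so [e] is inserted between them.
/g/ and /p/ form a stop–stop cluster, so [e] is inserted between them.
/p/ and /d/ form a stop–stop cluster, so [e] is inserted between them.
Surface form: [saigebuhiapegepeaped].

saigebuhiapegepeaped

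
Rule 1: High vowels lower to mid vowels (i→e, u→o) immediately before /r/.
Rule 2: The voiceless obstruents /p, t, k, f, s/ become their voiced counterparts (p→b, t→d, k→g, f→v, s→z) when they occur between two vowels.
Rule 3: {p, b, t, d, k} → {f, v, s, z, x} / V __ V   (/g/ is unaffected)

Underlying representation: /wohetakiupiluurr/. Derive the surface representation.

wohezagiuviluorr

Rule 1 (pre-rhotic lowering): /u/ is a high vowel immediately before /r/, so it lowers to [o]. /wohetakiupiluurr/ → wohetakiupiluorr.
Rule 2 (intervocalic voicing): /t/ is a voiceless obstruent between vowels /e/ and /a/, so it voices to [d]. /k/ is a voiceless obstruent between vowels /a/ and /i/, so it voices to [g]. /p/ is a voiceless obstruent between vowels /u/ and /i/, so it voices to [b]. /wohetakiupiluorr/ → wohedagiubiluorr.
Rule 3 (intervocalic spirantization): /d/ is a stop between vowels /e/ and /a/, so it spirantizes to the fricative [z]. /b/ is a stop between vowels /u/ and /i/, so it spirantizes to the fricative [v]. /wohedagiubiluorr/ → wohezagiuviluorr.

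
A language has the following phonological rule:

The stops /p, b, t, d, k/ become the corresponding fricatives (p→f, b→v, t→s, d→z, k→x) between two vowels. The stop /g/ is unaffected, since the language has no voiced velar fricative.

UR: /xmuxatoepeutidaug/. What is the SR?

xmuxasoefeusizaug

/t/ is a stop between vowels /a/ and /o/, so it spirantizes to the fricative [s].
/p/ is a stop between vowels /e/ and /e/, so it spirantizes to the fricative [f].
/t/ is a stop between vowels /u/ and /i/, so it spirantizes to the fricative [s].
/d/ is a stop between vowels /i/ and /a/, so it spirantizes to the fricative [z].
Surface form: [xmuxasoefeusizaug].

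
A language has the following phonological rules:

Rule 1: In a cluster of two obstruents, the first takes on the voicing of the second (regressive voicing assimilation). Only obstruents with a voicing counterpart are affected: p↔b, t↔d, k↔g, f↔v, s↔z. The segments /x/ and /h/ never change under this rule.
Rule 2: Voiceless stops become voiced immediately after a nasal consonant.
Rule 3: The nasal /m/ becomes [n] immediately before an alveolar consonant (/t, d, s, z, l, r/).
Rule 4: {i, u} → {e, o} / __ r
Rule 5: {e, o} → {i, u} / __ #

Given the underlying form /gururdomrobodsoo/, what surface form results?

gorordonrobotsou

Rule 1 (regressive voicing assimilation): /d/ precedes the voiceless obstruent /s/, so it devoices to [t] by assimilation. /gururdomrobodsoo/ → gururdomrobotsoo.
Rule 2 (post-nasal voicing): no segment meets the environment; /gururdomrobotsoo/ is unchanged.
Rule 3 (nasal place assimilation): /m/ precedes the alveolar consonant /r/, so it assimilates in place to [n]. /gururdomrobotsoo/ → gururdonrobotsoo.
Rule 4 (pre-rhotic lowering): /u/ is a high vowel immediately before /r/, so it lowers to [o]. /u/ is a high vowel immediately before /r/, so it lowers to [o]. /gururdonrobotsoo/ → gorordonrobotsoo.
Rule 5 (final vowel raising): /o/ is a mid vowel in word-final position, so it raises to [u]. /gorordonrobotsoo/ → gorordonrobotsou.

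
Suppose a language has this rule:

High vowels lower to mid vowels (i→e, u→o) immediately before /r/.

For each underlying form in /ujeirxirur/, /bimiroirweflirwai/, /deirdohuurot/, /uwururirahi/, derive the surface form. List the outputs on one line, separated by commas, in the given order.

ujeerxeror, bimeroerweflerwai, deerdohuorot, uwororerahi

/ujeirxirur/: /i/ is a high vowel immediately before /r/, so it lowers to [e]. /i/ is a high vowel immediately before /r/, so it lowers to [e]. /u/ is a high vowel immediately before /r/, so it lowers to [o]. → [ujeerxeror].
/bimiroirweflirwai/: /i/ is a high vowel immediately before /r/, so it lowers to [e]. /i/ is a high vowel immediately before /r/, so it lowers to [e]. /i/ is a high vowel immediately before /r/, so it lowers to [e]. → [bimeroerweflerwai].
/deirdohuurot/: /i/ is a high vowel immediately before /r/, so it lowers to [e]. /u/ is a high vowel immediately before /r/, so it lowers to [o]. → [deerdohuorot].
/uwururirahi/: /u/ is a high vowel immediately before /r/, so it lowers to [o]. /u/ is a high vowel immediately before /r/, so it lowers to [o]. /i/ is a high vowel immediately before /r/, so it lowers to [e]. → [uwororerahi].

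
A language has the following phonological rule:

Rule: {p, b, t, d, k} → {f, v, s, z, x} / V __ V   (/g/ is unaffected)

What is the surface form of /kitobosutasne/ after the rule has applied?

kisovosusasne

Scanning /kitobosutasne/: /k/ at position 1 is not in the conditioning environment; /t/ is a stop between vowels /i/ and /o/, so it spirantizes to the fricative [s]; /b/ is a stop between vowels /o/ and /o/, so it spirantizes to the fricative [v]; /t/ is a stop between vowels /u/ and /a/, so it spirantizes to the fricative [s].
Result: [kisovosusasne].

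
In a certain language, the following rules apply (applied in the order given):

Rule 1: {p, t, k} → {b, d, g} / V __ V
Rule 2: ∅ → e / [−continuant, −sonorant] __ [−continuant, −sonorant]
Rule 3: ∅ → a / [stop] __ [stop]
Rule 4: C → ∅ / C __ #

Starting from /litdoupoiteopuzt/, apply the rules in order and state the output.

litedouboideobuz

Rule 1 (intervocalic voicing): /p/ is a voiceless stop between vowels /u/ and /o/, so it voices to [b]. /t/ is a voiceless stop between vowels /i/ and /e/, so it voices to [d]. /p/ is a voiceless stop between vowels /o/ and /u/, so it voices to [b]. /litdoupoiteopuzt/ → litdouboideobuzt.
Rule 2 (stop-cluster e-epenthesis): /t/ and /d/ form a stop–stop cluster, so [e] is inserted between them. /litdouboideobuzt/ → litedouboideobuzt.
Rule 3 (stop-cluster a-epenthesis): no segment meets the environment; /litedouboideobuzt/ is unchanged.
Rule 4 (final cluster simplification): /t/ is the second consonant of a word-final cluster /zt/, so it deletes. /litedouboideobuzt/ → litedouboideobuz.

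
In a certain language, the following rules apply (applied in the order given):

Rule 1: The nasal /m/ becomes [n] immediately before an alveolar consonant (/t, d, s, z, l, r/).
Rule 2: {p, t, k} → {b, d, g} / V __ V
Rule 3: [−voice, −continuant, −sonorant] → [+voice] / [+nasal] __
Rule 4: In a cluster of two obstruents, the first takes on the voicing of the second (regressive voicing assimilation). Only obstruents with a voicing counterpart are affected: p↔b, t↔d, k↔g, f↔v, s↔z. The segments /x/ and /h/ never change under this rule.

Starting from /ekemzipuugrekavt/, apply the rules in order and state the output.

egenzibuugregaft

Rule 1 (nasal place assimilation): /m/ precedes the alveolar consonant /z/, so it assimilates in place to [n]. /ekemzipuugrekavt/ → ekenzipuugrekavt.
Rule 2 (intervocalic voicing): /k/ is a voiceless stop between vowels /e/ and /e/, so it voices to [g]. /p/ is a voiceless stop between vowels /i/ and /u/, so it voices to [b]. /k/ is a voiceless stop between vowels /e/ and /a/, so it voices to [g]. /ekenzipuugrekavt/ → egenzibuugregavt.
Rule 3 (post-nasal voicing): no segment meets the environment; /egenzibuugregavt/ is unchanged.
Rule 4 (regressive voicing assimilation): /v/ precedes the voiceless obstruent /t/, so it devoices to [f] by assimilation. /egenzibuugregavt/ → egenzibuugregaft.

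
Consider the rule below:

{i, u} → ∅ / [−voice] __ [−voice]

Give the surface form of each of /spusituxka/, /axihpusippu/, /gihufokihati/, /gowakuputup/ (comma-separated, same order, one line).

/spusituxka/: /u/ is a high vowel flanked by voiceless consonants /p/ and /s/, so it deletes. /i/ is a high vowel flanked by voiceless consonants /s/ and /t/, so it deletes. /u/ is a high vowel flanked by voiceless consonants /t/ and /x/, so it deletes. → [spstxka].
/axihpusippu/: /i/ is a high vowel flanked by voiceless consonants /x/ and /h/, so it deletes. /u/ is a high vowel flanked by voiceless consonants /p/ and /s/, so it deletes. /i/ is a high vowel flanked by voiceless consonants /s/ and /p/, so it deletes. → [axhpsppu].
/gihufokihati/: /u/ is a high vowel flanked by voiceless consonants /h/ and /f/, so it deletes. /i/ is a high vowel flanked by voiceless consonants /k/ and /h/, so it deletes. → [gihfokhati].
/gowakuputup/: /u/ is a high vowel flanked by voiceless consonants /k/ and /p/, so it deletes. /u/ is a high vowel flanked by voiceless consonants /p/ and /t/, so it deletes. /u/ is a high vowel flanked by voiceless consonants /t/ and /p/, so it deletes. → [gowakptp].

spstxka, axhpsppu, gihfokhati, gowakptp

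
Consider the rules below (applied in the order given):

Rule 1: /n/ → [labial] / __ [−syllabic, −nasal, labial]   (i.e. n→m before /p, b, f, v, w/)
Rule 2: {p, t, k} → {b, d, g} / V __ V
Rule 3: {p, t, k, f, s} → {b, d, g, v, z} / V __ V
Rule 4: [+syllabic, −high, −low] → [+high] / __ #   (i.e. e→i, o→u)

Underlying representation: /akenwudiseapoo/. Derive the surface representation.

agemwudizeabou

Rule 1 (nasal place assimilation): /n/ precedes the labial consonant /w/, so it assimilates in place to [m]. /akenwudiseapoo/ → akemwudiseapoo.
Rule 2 (intervocalic voicing): /k/ is a voiceless stop between vowels /a/ and /e/, so it voices to [g]. /p/ is a voiceless stop between vowels /a/ and /o/, so it voices to [b]. /akemwudiseapoo/ → agemwudiseaboo.
Rule 3 (intervocalic voicing): /s/ is a voiceless obstruent between vowels /i/ and /e/, so it voices to [z]. /agemwudiseaboo/ → agemwudizeaboo.
Rule 4 (final vowel raising): /o/ is a mid vowel in word-final position, so it raises to [u]. /agemwudizeaboo/ → agemwudizeabou.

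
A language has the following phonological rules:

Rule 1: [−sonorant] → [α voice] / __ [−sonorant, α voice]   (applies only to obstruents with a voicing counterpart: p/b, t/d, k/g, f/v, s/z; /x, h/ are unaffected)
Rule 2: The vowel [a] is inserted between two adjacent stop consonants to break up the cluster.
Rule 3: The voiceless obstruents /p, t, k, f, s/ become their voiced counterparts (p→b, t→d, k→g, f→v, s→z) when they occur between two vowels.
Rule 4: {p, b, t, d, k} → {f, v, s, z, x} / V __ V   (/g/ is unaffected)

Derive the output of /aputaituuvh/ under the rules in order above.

avuzaizuufh

Rule 1 (regressive voicing assimilation): /v/ precedes the voiceless obstruent /h/, so it devoices to [f] by assimilation. /aputaituuvh/ → aputaituufh.
Rule 2 (stop-cluster a-epenthesis): no segment meets the environment; /aputaituufh/ is unchanged.
Rule 3 (intervocalic voicing): /p/ is a voiceless obstruent between vowels /a/ and /u/, so it voices to [b]. /t/ is a voiceless obstruent between vowels /u/ and /a/, so it voices to [d]. /t/ is a voiceless obstruent between vowels /i/ and /u/, so it voices to [d]. /aputaituufh/ → abudaiduufh.
Rule 4 (intervocalic spirantization): /b/ is a stop between vowels /a/ and /u/, so it spirantizes to the fricative [v]. /d/ is a stop between vowels /u/ and /a/, so it spirantizes to the fricative [z]. /d/ is a stop between vowels /i/ and /u/, so it spirantizes to the fricative [z]. /abudaiduufh/ → avuzaizuufh.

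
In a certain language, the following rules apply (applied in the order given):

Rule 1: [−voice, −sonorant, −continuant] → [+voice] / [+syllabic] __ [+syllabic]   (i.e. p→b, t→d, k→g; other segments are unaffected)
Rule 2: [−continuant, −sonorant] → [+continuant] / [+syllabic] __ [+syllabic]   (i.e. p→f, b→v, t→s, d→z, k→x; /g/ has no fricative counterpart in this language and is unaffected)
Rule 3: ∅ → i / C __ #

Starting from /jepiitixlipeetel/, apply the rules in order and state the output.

Rule 1 (intervocalic voicing): /p/ is a voiceless stop between vowels /e/ and /i/, so it voices to [b]. /t/ is a voiceless stop between vowels /i/ and /i/, so it voices to [d]. /p/ is a voiceless stop between vowels /i/ and /e/, so it voices to [b]. /t/ is a voiceless stop between vowels /e/ and /e/, so it voices to [d]. /jepiitixlipeetel/ → jebiidixlibeedel.
Rule 2 (intervocalic spirantization): /b/ is a stop between vowels /e/ and /i/, so it spirantizes to the fricative [v]. /d/ is a stop between vowels /i/ and /i/, so it spirantizes to the fricative [z]. /b/ is a stop between vowels /i/ and /e/, so it spirantizes to the fricative [v]. /d/ is a stop between vowels /e/ and /e/, so it spirantizes to the fricative [z]. /jebiidixlibeedel/ → jeviizixliveezel.
Rule 3 (final i-epenthesis): the form ends in the consonant /l/, so [i] is inserted word-finally. /jeviizixliveezel/ → jeviizixliveezeli.

jeviizixliveezeli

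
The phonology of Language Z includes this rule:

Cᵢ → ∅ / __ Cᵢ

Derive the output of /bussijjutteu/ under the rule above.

busijuteu

/ss/ is a geminate; the first /s/ deletes.
/jj/ is a geminate; the first /j/ deletes.
/tt/ is a geminate; the first /t/ deletes.
Surface form: [busijuteu].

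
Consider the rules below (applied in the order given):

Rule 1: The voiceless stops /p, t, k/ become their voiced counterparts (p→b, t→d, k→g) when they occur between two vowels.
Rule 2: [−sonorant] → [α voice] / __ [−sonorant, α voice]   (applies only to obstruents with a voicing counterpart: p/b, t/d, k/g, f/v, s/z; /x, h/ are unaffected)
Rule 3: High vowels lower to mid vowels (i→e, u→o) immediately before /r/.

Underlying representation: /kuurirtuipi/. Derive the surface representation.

Rule 1 (intervocalic voicing): /p/ is a voiceless stop between vowels /i/ and /i/, so it voices to [b]. /kuurirtuipi/ → kuurirtuibi.
Rule 2 (regressive voicing assimilation): no segment meets the environment; /kuurirtuibi/ is unchanged.
Rule 3 (pre-rhotic lowering): /u/ is a high vowel immediately before /r/, so it lowers to [o]. /i/ is a high vowel immediately before /r/, so it lowers to [e]. /kuurirtuibi/ → kuorertuibi.

kuorertuibi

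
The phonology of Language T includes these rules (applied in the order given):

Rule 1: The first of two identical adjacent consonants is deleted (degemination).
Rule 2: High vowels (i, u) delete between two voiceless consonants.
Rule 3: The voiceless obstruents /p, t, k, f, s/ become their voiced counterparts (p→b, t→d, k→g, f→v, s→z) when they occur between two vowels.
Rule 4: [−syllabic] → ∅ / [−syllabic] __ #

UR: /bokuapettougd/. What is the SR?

Rule 1 (degemination): /tt/ is a geminate; the first /t/ deletes. /bokuapettougd/ → bokuapetougd.
Rule 2 (high vowel syncope): no segment meets the environment; /bokuapetougd/ is unchanged.
Rule 3 (intervocalic voicing): /k/ is a voiceless obstruent between vowels /o/ and /u/, so it voices to [g]. /p/ is a voiceless obstruent between vowels /a/ and /e/, so it voices to [b]. /t/ is a voiceless obstruent between vowels /e/ and /o/, so it voices to [d]. /bokuapetougd/ → boguabedougd.
Rule 4 (final cluster simplification): /d/ is the second consonant of a word-final cluster /gd/, so it deletes. /boguabedougd/ → boguabedoug.

boguabedoug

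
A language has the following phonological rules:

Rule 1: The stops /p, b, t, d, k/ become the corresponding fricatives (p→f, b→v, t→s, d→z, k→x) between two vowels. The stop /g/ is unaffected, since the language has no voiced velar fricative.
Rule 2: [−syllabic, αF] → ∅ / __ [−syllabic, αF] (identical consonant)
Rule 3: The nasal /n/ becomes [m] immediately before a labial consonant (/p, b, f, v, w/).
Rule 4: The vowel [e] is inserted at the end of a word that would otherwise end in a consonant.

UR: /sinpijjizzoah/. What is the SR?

simpijizoahe

Rule 1 (intervocalic spirantization): no segment meets the environment; /sinpijjizzoah/ is unchanged.
Rule 2 (degemination): /jj/ is a geminate; the first /j/ deletes. /zz/ is a geminate; the first /z/ deletes. /sinpijjizzoah/ → sinpijizoah.
Rule 3 (nasal place assimilation): /n/ precedes the labial consonant /p/, so it assimilates in place to [m]. /sinpijizoah/ → simpijizoah.
Rule 4 (final e-epenthesis): the form ends in the consonant /h/, so [e] is inserted word-finally. /simpijizoah/ → simpijizoahe.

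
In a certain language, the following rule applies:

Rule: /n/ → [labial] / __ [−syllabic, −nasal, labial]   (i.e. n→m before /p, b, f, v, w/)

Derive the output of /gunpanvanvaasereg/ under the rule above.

gumpamvamvaasereg

/n/ precedes the labial consonant /p/, so it assimilates in place to [m].
/n/ precedes the labial consonant /v/, so it assimilates in place to [m].
/n/ precedes the labial consonant /v/, so it assimilates in place to [m].
Surface form: [gumpamvamvaasereg].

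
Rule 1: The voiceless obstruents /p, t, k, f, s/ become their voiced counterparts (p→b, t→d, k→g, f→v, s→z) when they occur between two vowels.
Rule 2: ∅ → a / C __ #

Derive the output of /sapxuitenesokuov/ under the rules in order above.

Rule 1 (intervocalic voicing): /t/ is a voiceless obstruent between vowels /i/ and /e/, so it voices to [d]. /s/ is a voiceless obstruent between vowels /e/ and /o/, so it voices to [z]. /k/ is a voiceless obstruent between vowels /o/ and /u/, so it voices to [g]. /sapxuitenesokuov/ → sapxuidenezoguov.
Rule 2 (final a-epenthesis): the form ends in the consonant /v/, so [a] is inserted word-finally. /sapxuidenezoguov/ → sapxuidenezoguova.

sapxuidenezoguova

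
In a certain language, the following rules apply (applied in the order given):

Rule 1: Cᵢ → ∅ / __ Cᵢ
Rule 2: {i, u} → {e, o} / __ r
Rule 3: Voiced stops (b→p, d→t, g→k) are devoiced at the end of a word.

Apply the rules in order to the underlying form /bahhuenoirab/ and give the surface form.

Rule 1 (degemination): /hh/ is a geminate; the first /h/ deletes. /bahhuenoirab/ → bahuenoirab.
Rule 2 (pre-rhotic lowering): /i/ is a high vowel immediately before /r/, so it lowers to [e]. /bahuenoirab/ → bahuenoerab.
Rule 3 (final devoicing): /b/ is a voiced stop in word-final position, so it devoices to [p]. /bahuenoerab/ → bahuenoerap.

bahuenoerap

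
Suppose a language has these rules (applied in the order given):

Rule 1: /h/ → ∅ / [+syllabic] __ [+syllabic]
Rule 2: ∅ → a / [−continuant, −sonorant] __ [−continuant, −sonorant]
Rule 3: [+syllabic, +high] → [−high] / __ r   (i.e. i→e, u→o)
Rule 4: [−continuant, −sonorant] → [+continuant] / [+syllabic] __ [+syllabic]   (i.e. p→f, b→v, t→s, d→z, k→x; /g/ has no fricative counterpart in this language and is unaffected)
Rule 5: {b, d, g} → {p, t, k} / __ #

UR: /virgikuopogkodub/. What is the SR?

vergixuofogaxozup

Rule 1 (intervocalic h-deletion): no segment meets the environment; /virgikuopogkodub/ is unchanged.
Rule 2 (stop-cluster a-epenthesis): /g/ and /k/ form a stop–stop cluster, so [a] is inserted between them. /virgikuopogkodub/ → virgikuopogakodub.
Rule 3 (pre-rhotic lowering): /i/ is a high vowel immediately before /r/, so it lowers to [e]. /virgikuopogakodub/ → vergikuopogakodub.
Rule 4 (intervocalic spirantization): /k/ is a stop between vowels /i/ and /u/, so it spirantizes to the fricative [x]. /p/ is a stop between vowels /o/ and /o/, so it spirantizes to the fricative [f]. /k/ is a stop between vowels /a/ and /o/, so it spirantizes to the fricative [x]. /d/ is a stop between vowels /o/ and /u/, so it spirantizes to the fricative [z]. /vergikuopogakodub/ → vergixuofogaxozub.
Rule 5 (final devoicing): /b/ is a voiced stop in word-final position, so it devoices to [p]. /vergixuofogaxozub/ → vergixuofogaxozup.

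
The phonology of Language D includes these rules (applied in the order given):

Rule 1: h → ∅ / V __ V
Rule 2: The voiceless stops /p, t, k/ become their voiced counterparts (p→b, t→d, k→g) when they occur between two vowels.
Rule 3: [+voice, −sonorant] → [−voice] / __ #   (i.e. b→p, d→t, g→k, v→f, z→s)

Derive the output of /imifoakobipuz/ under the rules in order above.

imifoagobibus

Rule 1 (intervocalic h-deletion): no segment meets the environment; /imifoakobipuz/ is unchanged.
Rule 2 (intervocalic voicing): /k/ is a voiceless stop between vowels /a/ and /o/, so it voices to [g]. /p/ is a voiceless stop between vowels /i/ and /u/, so it voices to [b]. /imifoakobipuz/ → imifoagobibuz.
Rule 3 (final devoicing): /z/ is a voiced obstruent in word-final position, so it devoices to [s]. /imifoagobibuz/ → imifoagobibus.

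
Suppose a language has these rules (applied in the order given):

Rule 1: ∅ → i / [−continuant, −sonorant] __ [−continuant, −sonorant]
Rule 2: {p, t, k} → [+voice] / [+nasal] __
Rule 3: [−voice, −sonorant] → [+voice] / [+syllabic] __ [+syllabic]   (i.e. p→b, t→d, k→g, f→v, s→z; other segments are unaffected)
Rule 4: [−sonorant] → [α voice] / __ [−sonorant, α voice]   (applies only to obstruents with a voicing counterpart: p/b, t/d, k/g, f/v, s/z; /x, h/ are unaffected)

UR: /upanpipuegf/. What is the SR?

ubanbibuekf

Rule 1 (stop-cluster i-epenthesis): no segment meets the environment; /upanpipuegf/ is unchanged.
Rule 2 (post-nasal voicing): /p/ is a voiceless stop immediately after the nasal /n/, so it voices to [b]. /upanpipuegf/ → upanbipuegf.
Rule 3 (intervocalic voicing): /p/ is a voiceless obstruent between vowels /u/ and /a/, so it voices to [b]. /p/ is a voiceless obstruent between vowels /i/ and /u/, so it voices to [b]. /upanbipuegf/ → ubanbibuegf.
Rule 4 (regressive voicing assimilation): /g/ precedes the voiceless obstruent /f/, so it devoices to [k] by assimilation. /ubanbibuegf/ → ubanbibuekf.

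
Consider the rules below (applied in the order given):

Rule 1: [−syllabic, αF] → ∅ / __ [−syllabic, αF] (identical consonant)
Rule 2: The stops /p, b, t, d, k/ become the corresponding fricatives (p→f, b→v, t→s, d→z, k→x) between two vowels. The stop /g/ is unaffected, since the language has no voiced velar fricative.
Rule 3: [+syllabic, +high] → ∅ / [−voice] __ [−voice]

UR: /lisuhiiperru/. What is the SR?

Rule 1 (degemination): /rr/ is a geminate; the first /r/ deletes. /lisuhiiperru/ → lisuhiiperu.
Rule 2 (intervocalic spirantization): /p/ is a stop between vowels /i/ and /e/, so it spirantizes to the fricative [f]. /lisuhiiperu/ → lisuhiiferu.
Rule 3 (high vowel syncope): /u/ is a high vowel flanked by voiceless consonants /s/ and /h/, so it deletes. /lisuhiiferu/ → lishiiferu.

lishiiferu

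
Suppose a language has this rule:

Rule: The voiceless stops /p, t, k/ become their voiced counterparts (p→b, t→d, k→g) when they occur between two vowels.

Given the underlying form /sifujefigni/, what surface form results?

sifujefigni

No segment of /sifujefigni/ meets the structural description of the rule, so the form surfaces unchanged.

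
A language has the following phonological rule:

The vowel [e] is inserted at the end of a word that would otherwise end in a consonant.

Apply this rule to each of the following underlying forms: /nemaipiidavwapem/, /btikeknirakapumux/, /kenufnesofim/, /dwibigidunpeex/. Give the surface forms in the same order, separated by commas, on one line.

/nemaipiidavwapem/: the form ends in the consonant /m/, so [e] is inserted word-finally. → [nemaipiidavwapeme].
/btikeknirakapumux/: the form ends in the consonant /x/, so [e] is inserted word-finally. → [btikeknirakapumuxe].
/kenufnesofim/: the form ends in the consonant /m/, so [e] is inserted word-finally. → [kenufnesofime].
/dwibigidunpeex/: the form ends in the consonant /x/, so [e] is inserted word-finally. → [dwibigidunpeexe].

nemaipiidavwapeme, btikeknirakapumuxe, kenufnesofime, dwibigidunpeexe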